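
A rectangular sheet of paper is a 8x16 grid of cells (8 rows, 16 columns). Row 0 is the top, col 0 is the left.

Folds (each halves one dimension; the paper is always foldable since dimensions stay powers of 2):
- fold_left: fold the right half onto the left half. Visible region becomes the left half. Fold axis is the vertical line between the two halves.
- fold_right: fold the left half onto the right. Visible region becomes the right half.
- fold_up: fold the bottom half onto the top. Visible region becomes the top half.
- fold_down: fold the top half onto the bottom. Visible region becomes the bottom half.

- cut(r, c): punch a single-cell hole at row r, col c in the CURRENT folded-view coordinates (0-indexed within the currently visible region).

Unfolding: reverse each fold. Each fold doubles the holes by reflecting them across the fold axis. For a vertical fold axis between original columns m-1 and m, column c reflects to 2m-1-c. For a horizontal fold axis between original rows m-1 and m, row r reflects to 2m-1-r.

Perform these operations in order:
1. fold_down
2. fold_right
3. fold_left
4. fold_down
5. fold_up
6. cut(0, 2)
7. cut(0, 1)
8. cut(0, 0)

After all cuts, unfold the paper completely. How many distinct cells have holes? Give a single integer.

Op 1 fold_down: fold axis h@4; visible region now rows[4,8) x cols[0,16) = 4x16
Op 2 fold_right: fold axis v@8; visible region now rows[4,8) x cols[8,16) = 4x8
Op 3 fold_left: fold axis v@12; visible region now rows[4,8) x cols[8,12) = 4x4
Op 4 fold_down: fold axis h@6; visible region now rows[6,8) x cols[8,12) = 2x4
Op 5 fold_up: fold axis h@7; visible region now rows[6,7) x cols[8,12) = 1x4
Op 6 cut(0, 2): punch at orig (6,10); cuts so far [(6, 10)]; region rows[6,7) x cols[8,12) = 1x4
Op 7 cut(0, 1): punch at orig (6,9); cuts so far [(6, 9), (6, 10)]; region rows[6,7) x cols[8,12) = 1x4
Op 8 cut(0, 0): punch at orig (6,8); cuts so far [(6, 8), (6, 9), (6, 10)]; region rows[6,7) x cols[8,12) = 1x4
Unfold 1 (reflect across h@7): 6 holes -> [(6, 8), (6, 9), (6, 10), (7, 8), (7, 9), (7, 10)]
Unfold 2 (reflect across h@6): 12 holes -> [(4, 8), (4, 9), (4, 10), (5, 8), (5, 9), (5, 10), (6, 8), (6, 9), (6, 10), (7, 8), (7, 9), (7, 10)]
Unfold 3 (reflect across v@12): 24 holes -> [(4, 8), (4, 9), (4, 10), (4, 13), (4, 14), (4, 15), (5, 8), (5, 9), (5, 10), (5, 13), (5, 14), (5, 15), (6, 8), (6, 9), (6, 10), (6, 13), (6, 14), (6, 15), (7, 8), (7, 9), (7, 10), (7, 13), (7, 14), (7, 15)]
Unfold 4 (reflect across v@8): 48 holes -> [(4, 0), (4, 1), (4, 2), (4, 5), (4, 6), (4, 7), (4, 8), (4, 9), (4, 10), (4, 13), (4, 14), (4, 15), (5, 0), (5, 1), (5, 2), (5, 5), (5, 6), (5, 7), (5, 8), (5, 9), (5, 10), (5, 13), (5, 14), (5, 15), (6, 0), (6, 1), (6, 2), (6, 5), (6, 6), (6, 7), (6, 8), (6, 9), (6, 10), (6, 13), (6, 14), (6, 15), (7, 0), (7, 1), (7, 2), (7, 5), (7, 6), (7, 7), (7, 8), (7, 9), (7, 10), (7, 13), (7, 14), (7, 15)]
Unfold 5 (reflect across h@4): 96 holes -> [(0, 0), (0, 1), (0, 2), (0, 5), (0, 6), (0, 7), (0, 8), (0, 9), (0, 10), (0, 13), (0, 14), (0, 15), (1, 0), (1, 1), (1, 2), (1, 5), (1, 6), (1, 7), (1, 8), (1, 9), (1, 10), (1, 13), (1, 14), (1, 15), (2, 0), (2, 1), (2, 2), (2, 5), (2, 6), (2, 7), (2, 8), (2, 9), (2, 10), (2, 13), (2, 14), (2, 15), (3, 0), (3, 1), (3, 2), (3, 5), (3, 6), (3, 7), (3, 8), (3, 9), (3, 10), (3, 13), (3, 14), (3, 15), (4, 0), (4, 1), (4, 2), (4, 5), (4, 6), (4, 7), (4, 8), (4, 9), (4, 10), (4, 13), (4, 14), (4, 15), (5, 0), (5, 1), (5, 2), (5, 5), (5, 6), (5, 7), (5, 8), (5, 9), (5, 10), (5, 13), (5, 14), (5, 15), (6, 0), (6, 1), (6, 2), (6, 5), (6, 6), (6, 7), (6, 8), (6, 9), (6, 10), (6, 13), (6, 14), (6, 15), (7, 0), (7, 1), (7, 2), (7, 5), (7, 6), (7, 7), (7, 8), (7, 9), (7, 10), (7, 13), (7, 14), (7, 15)]

Answer: 96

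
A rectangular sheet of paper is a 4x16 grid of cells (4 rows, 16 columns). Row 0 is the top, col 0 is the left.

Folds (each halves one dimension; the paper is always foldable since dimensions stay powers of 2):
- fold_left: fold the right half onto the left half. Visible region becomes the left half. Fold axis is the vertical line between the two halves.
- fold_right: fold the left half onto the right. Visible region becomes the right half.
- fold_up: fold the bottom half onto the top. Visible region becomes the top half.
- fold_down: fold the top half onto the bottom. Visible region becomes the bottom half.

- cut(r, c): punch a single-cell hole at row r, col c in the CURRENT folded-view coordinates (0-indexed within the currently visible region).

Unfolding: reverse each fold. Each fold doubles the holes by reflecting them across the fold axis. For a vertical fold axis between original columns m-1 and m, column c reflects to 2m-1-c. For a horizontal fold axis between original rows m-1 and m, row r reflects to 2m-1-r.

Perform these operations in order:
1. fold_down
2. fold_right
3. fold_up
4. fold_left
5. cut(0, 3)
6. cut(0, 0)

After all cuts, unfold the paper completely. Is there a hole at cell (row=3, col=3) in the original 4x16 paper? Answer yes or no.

Op 1 fold_down: fold axis h@2; visible region now rows[2,4) x cols[0,16) = 2x16
Op 2 fold_right: fold axis v@8; visible region now rows[2,4) x cols[8,16) = 2x8
Op 3 fold_up: fold axis h@3; visible region now rows[2,3) x cols[8,16) = 1x8
Op 4 fold_left: fold axis v@12; visible region now rows[2,3) x cols[8,12) = 1x4
Op 5 cut(0, 3): punch at orig (2,11); cuts so far [(2, 11)]; region rows[2,3) x cols[8,12) = 1x4
Op 6 cut(0, 0): punch at orig (2,8); cuts so far [(2, 8), (2, 11)]; region rows[2,3) x cols[8,12) = 1x4
Unfold 1 (reflect across v@12): 4 holes -> [(2, 8), (2, 11), (2, 12), (2, 15)]
Unfold 2 (reflect across h@3): 8 holes -> [(2, 8), (2, 11), (2, 12), (2, 15), (3, 8), (3, 11), (3, 12), (3, 15)]
Unfold 3 (reflect across v@8): 16 holes -> [(2, 0), (2, 3), (2, 4), (2, 7), (2, 8), (2, 11), (2, 12), (2, 15), (3, 0), (3, 3), (3, 4), (3, 7), (3, 8), (3, 11), (3, 12), (3, 15)]
Unfold 4 (reflect across h@2): 32 holes -> [(0, 0), (0, 3), (0, 4), (0, 7), (0, 8), (0, 11), (0, 12), (0, 15), (1, 0), (1, 3), (1, 4), (1, 7), (1, 8), (1, 11), (1, 12), (1, 15), (2, 0), (2, 3), (2, 4), (2, 7), (2, 8), (2, 11), (2, 12), (2, 15), (3, 0), (3, 3), (3, 4), (3, 7), (3, 8), (3, 11), (3, 12), (3, 15)]
Holes: [(0, 0), (0, 3), (0, 4), (0, 7), (0, 8), (0, 11), (0, 12), (0, 15), (1, 0), (1, 3), (1, 4), (1, 7), (1, 8), (1, 11), (1, 12), (1, 15), (2, 0), (2, 3), (2, 4), (2, 7), (2, 8), (2, 11), (2, 12), (2, 15), (3, 0), (3, 3), (3, 4), (3, 7), (3, 8), (3, 11), (3, 12), (3, 15)]

Answer: yes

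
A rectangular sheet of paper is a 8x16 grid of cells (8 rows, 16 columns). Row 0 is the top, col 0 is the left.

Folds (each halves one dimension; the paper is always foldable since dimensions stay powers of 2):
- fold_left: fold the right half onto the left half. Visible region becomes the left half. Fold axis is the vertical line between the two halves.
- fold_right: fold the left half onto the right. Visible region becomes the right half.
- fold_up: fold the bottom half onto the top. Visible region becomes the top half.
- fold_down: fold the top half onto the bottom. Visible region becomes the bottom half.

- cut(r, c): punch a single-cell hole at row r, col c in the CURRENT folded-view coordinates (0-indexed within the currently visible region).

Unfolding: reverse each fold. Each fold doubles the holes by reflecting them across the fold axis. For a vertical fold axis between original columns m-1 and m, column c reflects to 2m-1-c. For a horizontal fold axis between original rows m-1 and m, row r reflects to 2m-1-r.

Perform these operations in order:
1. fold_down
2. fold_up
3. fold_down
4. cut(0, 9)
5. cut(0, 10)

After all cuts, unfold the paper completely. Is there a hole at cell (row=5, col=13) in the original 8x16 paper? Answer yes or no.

Answer: no

Derivation:
Op 1 fold_down: fold axis h@4; visible region now rows[4,8) x cols[0,16) = 4x16
Op 2 fold_up: fold axis h@6; visible region now rows[4,6) x cols[0,16) = 2x16
Op 3 fold_down: fold axis h@5; visible region now rows[5,6) x cols[0,16) = 1x16
Op 4 cut(0, 9): punch at orig (5,9); cuts so far [(5, 9)]; region rows[5,6) x cols[0,16) = 1x16
Op 5 cut(0, 10): punch at orig (5,10); cuts so far [(5, 9), (5, 10)]; region rows[5,6) x cols[0,16) = 1x16
Unfold 1 (reflect across h@5): 4 holes -> [(4, 9), (4, 10), (5, 9), (5, 10)]
Unfold 2 (reflect across h@6): 8 holes -> [(4, 9), (4, 10), (5, 9), (5, 10), (6, 9), (6, 10), (7, 9), (7, 10)]
Unfold 3 (reflect across h@4): 16 holes -> [(0, 9), (0, 10), (1, 9), (1, 10), (2, 9), (2, 10), (3, 9), (3, 10), (4, 9), (4, 10), (5, 9), (5, 10), (6, 9), (6, 10), (7, 9), (7, 10)]
Holes: [(0, 9), (0, 10), (1, 9), (1, 10), (2, 9), (2, 10), (3, 9), (3, 10), (4, 9), (4, 10), (5, 9), (5, 10), (6, 9), (6, 10), (7, 9), (7, 10)]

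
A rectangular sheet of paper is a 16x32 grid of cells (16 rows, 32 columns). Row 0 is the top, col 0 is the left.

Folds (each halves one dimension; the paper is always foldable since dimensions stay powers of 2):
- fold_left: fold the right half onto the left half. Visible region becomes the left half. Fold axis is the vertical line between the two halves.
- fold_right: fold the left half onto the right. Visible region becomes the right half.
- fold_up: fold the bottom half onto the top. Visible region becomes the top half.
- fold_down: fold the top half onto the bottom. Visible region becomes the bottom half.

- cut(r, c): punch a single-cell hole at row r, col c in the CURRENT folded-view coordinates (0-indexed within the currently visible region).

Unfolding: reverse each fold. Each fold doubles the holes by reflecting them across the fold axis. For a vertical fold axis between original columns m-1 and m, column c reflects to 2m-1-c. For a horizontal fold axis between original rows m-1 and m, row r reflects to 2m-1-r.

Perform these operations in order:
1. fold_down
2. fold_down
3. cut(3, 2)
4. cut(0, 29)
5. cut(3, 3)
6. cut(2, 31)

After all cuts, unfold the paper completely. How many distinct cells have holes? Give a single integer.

Answer: 16

Derivation:
Op 1 fold_down: fold axis h@8; visible region now rows[8,16) x cols[0,32) = 8x32
Op 2 fold_down: fold axis h@12; visible region now rows[12,16) x cols[0,32) = 4x32
Op 3 cut(3, 2): punch at orig (15,2); cuts so far [(15, 2)]; region rows[12,16) x cols[0,32) = 4x32
Op 4 cut(0, 29): punch at orig (12,29); cuts so far [(12, 29), (15, 2)]; region rows[12,16) x cols[0,32) = 4x32
Op 5 cut(3, 3): punch at orig (15,3); cuts so far [(12, 29), (15, 2), (15, 3)]; region rows[12,16) x cols[0,32) = 4x32
Op 6 cut(2, 31): punch at orig (14,31); cuts so far [(12, 29), (14, 31), (15, 2), (15, 3)]; region rows[12,16) x cols[0,32) = 4x32
Unfold 1 (reflect across h@12): 8 holes -> [(8, 2), (8, 3), (9, 31), (11, 29), (12, 29), (14, 31), (15, 2), (15, 3)]
Unfold 2 (reflect across h@8): 16 holes -> [(0, 2), (0, 3), (1, 31), (3, 29), (4, 29), (6, 31), (7, 2), (7, 3), (8, 2), (8, 3), (9, 31), (11, 29), (12, 29), (14, 31), (15, 2), (15, 3)]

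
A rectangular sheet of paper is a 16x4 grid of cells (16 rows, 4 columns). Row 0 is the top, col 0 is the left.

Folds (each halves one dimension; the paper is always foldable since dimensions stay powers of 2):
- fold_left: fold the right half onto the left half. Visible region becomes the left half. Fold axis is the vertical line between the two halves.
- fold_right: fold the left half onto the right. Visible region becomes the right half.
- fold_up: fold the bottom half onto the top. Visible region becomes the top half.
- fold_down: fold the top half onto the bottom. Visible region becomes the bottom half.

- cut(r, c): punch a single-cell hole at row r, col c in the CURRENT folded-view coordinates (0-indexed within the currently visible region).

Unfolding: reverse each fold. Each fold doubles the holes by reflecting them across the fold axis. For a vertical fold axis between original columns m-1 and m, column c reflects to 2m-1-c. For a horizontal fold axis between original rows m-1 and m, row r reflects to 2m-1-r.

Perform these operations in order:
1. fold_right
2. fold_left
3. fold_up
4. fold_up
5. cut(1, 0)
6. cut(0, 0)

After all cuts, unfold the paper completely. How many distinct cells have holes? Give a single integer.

Op 1 fold_right: fold axis v@2; visible region now rows[0,16) x cols[2,4) = 16x2
Op 2 fold_left: fold axis v@3; visible region now rows[0,16) x cols[2,3) = 16x1
Op 3 fold_up: fold axis h@8; visible region now rows[0,8) x cols[2,3) = 8x1
Op 4 fold_up: fold axis h@4; visible region now rows[0,4) x cols[2,3) = 4x1
Op 5 cut(1, 0): punch at orig (1,2); cuts so far [(1, 2)]; region rows[0,4) x cols[2,3) = 4x1
Op 6 cut(0, 0): punch at orig (0,2); cuts so far [(0, 2), (1, 2)]; region rows[0,4) x cols[2,3) = 4x1
Unfold 1 (reflect across h@4): 4 holes -> [(0, 2), (1, 2), (6, 2), (7, 2)]
Unfold 2 (reflect across h@8): 8 holes -> [(0, 2), (1, 2), (6, 2), (7, 2), (8, 2), (9, 2), (14, 2), (15, 2)]
Unfold 3 (reflect across v@3): 16 holes -> [(0, 2), (0, 3), (1, 2), (1, 3), (6, 2), (6, 3), (7, 2), (7, 3), (8, 2), (8, 3), (9, 2), (9, 3), (14, 2), (14, 3), (15, 2), (15, 3)]
Unfold 4 (reflect across v@2): 32 holes -> [(0, 0), (0, 1), (0, 2), (0, 3), (1, 0), (1, 1), (1, 2), (1, 3), (6, 0), (6, 1), (6, 2), (6, 3), (7, 0), (7, 1), (7, 2), (7, 3), (8, 0), (8, 1), (8, 2), (8, 3), (9, 0), (9, 1), (9, 2), (9, 3), (14, 0), (14, 1), (14, 2), (14, 3), (15, 0), (15, 1), (15, 2), (15, 3)]

Answer: 32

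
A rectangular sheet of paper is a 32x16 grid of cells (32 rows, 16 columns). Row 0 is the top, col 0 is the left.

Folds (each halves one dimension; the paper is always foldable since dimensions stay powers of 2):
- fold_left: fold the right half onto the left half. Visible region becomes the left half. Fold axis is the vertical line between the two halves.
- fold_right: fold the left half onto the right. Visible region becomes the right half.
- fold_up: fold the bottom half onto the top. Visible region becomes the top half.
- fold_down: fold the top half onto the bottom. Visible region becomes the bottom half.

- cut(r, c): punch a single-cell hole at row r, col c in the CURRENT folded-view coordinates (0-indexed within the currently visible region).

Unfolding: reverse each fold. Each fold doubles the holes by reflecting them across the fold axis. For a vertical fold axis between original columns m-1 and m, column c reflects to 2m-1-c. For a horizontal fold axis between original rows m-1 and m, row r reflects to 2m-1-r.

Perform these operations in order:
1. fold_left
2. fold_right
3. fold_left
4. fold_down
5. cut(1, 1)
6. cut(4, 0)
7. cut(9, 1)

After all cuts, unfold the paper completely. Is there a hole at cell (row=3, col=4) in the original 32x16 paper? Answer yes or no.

Answer: no

Derivation:
Op 1 fold_left: fold axis v@8; visible region now rows[0,32) x cols[0,8) = 32x8
Op 2 fold_right: fold axis v@4; visible region now rows[0,32) x cols[4,8) = 32x4
Op 3 fold_left: fold axis v@6; visible region now rows[0,32) x cols[4,6) = 32x2
Op 4 fold_down: fold axis h@16; visible region now rows[16,32) x cols[4,6) = 16x2
Op 5 cut(1, 1): punch at orig (17,5); cuts so far [(17, 5)]; region rows[16,32) x cols[4,6) = 16x2
Op 6 cut(4, 0): punch at orig (20,4); cuts so far [(17, 5), (20, 4)]; region rows[16,32) x cols[4,6) = 16x2
Op 7 cut(9, 1): punch at orig (25,5); cuts so far [(17, 5), (20, 4), (25, 5)]; region rows[16,32) x cols[4,6) = 16x2
Unfold 1 (reflect across h@16): 6 holes -> [(6, 5), (11, 4), (14, 5), (17, 5), (20, 4), (25, 5)]
Unfold 2 (reflect across v@6): 12 holes -> [(6, 5), (6, 6), (11, 4), (11, 7), (14, 5), (14, 6), (17, 5), (17, 6), (20, 4), (20, 7), (25, 5), (25, 6)]
Unfold 3 (reflect across v@4): 24 holes -> [(6, 1), (6, 2), (6, 5), (6, 6), (11, 0), (11, 3), (11, 4), (11, 7), (14, 1), (14, 2), (14, 5), (14, 6), (17, 1), (17, 2), (17, 5), (17, 6), (20, 0), (20, 3), (20, 4), (20, 7), (25, 1), (25, 2), (25, 5), (25, 6)]
Unfold 4 (reflect across v@8): 48 holes -> [(6, 1), (6, 2), (6, 5), (6, 6), (6, 9), (6, 10), (6, 13), (6, 14), (11, 0), (11, 3), (11, 4), (11, 7), (11, 8), (11, 11), (11, 12), (11, 15), (14, 1), (14, 2), (14, 5), (14, 6), (14, 9), (14, 10), (14, 13), (14, 14), (17, 1), (17, 2), (17, 5), (17, 6), (17, 9), (17, 10), (17, 13), (17, 14), (20, 0), (20, 3), (20, 4), (20, 7), (20, 8), (20, 11), (20, 12), (20, 15), (25, 1), (25, 2), (25, 5), (25, 6), (25, 9), (25, 10), (25, 13), (25, 14)]
Holes: [(6, 1), (6, 2), (6, 5), (6, 6), (6, 9), (6, 10), (6, 13), (6, 14), (11, 0), (11, 3), (11, 4), (11, 7), (11, 8), (11, 11), (11, 12), (11, 15), (14, 1), (14, 2), (14, 5), (14, 6), (14, 9), (14, 10), (14, 13), (14, 14), (17, 1), (17, 2), (17, 5), (17, 6), (17, 9), (17, 10), (17, 13), (17, 14), (20, 0), (20, 3), (20, 4), (20, 7), (20, 8), (20, 11), (20, 12), (20, 15), (25, 1), (25, 2), (25, 5), (25, 6), (25, 9), (25, 10), (25, 13), (25, 14)]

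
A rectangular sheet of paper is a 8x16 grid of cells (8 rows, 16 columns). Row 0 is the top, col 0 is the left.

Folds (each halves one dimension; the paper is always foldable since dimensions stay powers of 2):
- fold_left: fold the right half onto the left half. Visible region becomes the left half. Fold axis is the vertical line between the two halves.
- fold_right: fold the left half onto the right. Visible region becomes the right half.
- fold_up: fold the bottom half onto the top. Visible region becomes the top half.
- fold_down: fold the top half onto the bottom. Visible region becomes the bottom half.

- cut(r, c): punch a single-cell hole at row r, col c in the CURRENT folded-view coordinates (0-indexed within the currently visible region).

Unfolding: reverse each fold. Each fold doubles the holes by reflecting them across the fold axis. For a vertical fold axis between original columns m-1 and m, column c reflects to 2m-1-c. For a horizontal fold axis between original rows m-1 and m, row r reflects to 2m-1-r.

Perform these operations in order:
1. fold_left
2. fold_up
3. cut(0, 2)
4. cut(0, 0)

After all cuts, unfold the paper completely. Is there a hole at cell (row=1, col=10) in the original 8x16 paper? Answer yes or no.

Answer: no

Derivation:
Op 1 fold_left: fold axis v@8; visible region now rows[0,8) x cols[0,8) = 8x8
Op 2 fold_up: fold axis h@4; visible region now rows[0,4) x cols[0,8) = 4x8
Op 3 cut(0, 2): punch at orig (0,2); cuts so far [(0, 2)]; region rows[0,4) x cols[0,8) = 4x8
Op 4 cut(0, 0): punch at orig (0,0); cuts so far [(0, 0), (0, 2)]; region rows[0,4) x cols[0,8) = 4x8
Unfold 1 (reflect across h@4): 4 holes -> [(0, 0), (0, 2), (7, 0), (7, 2)]
Unfold 2 (reflect across v@8): 8 holes -> [(0, 0), (0, 2), (0, 13), (0, 15), (7, 0), (7, 2), (7, 13), (7, 15)]
Holes: [(0, 0), (0, 2), (0, 13), (0, 15), (7, 0), (7, 2), (7, 13), (7, 15)]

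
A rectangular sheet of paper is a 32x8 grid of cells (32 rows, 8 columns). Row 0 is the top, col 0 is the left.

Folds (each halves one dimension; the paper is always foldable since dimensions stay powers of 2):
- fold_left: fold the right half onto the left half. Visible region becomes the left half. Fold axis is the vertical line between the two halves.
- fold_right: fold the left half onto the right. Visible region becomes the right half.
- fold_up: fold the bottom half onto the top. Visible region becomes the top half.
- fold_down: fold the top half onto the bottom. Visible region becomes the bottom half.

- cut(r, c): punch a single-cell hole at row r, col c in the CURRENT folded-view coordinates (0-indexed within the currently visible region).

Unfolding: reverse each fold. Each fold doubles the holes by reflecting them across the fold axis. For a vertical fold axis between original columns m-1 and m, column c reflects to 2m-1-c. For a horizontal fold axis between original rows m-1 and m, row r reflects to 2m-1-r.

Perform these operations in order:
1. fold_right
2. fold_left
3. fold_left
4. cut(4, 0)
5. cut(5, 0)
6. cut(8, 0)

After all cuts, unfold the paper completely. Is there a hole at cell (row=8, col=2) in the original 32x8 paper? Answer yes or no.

Answer: yes

Derivation:
Op 1 fold_right: fold axis v@4; visible region now rows[0,32) x cols[4,8) = 32x4
Op 2 fold_left: fold axis v@6; visible region now rows[0,32) x cols[4,6) = 32x2
Op 3 fold_left: fold axis v@5; visible region now rows[0,32) x cols[4,5) = 32x1
Op 4 cut(4, 0): punch at orig (4,4); cuts so far [(4, 4)]; region rows[0,32) x cols[4,5) = 32x1
Op 5 cut(5, 0): punch at orig (5,4); cuts so far [(4, 4), (5, 4)]; region rows[0,32) x cols[4,5) = 32x1
Op 6 cut(8, 0): punch at orig (8,4); cuts so far [(4, 4), (5, 4), (8, 4)]; region rows[0,32) x cols[4,5) = 32x1
Unfold 1 (reflect across v@5): 6 holes -> [(4, 4), (4, 5), (5, 4), (5, 5), (8, 4), (8, 5)]
Unfold 2 (reflect across v@6): 12 holes -> [(4, 4), (4, 5), (4, 6), (4, 7), (5, 4), (5, 5), (5, 6), (5, 7), (8, 4), (8, 5), (8, 6), (8, 7)]
Unfold 3 (reflect across v@4): 24 holes -> [(4, 0), (4, 1), (4, 2), (4, 3), (4, 4), (4, 5), (4, 6), (4, 7), (5, 0), (5, 1), (5, 2), (5, 3), (5, 4), (5, 5), (5, 6), (5, 7), (8, 0), (8, 1), (8, 2), (8, 3), (8, 4), (8, 5), (8, 6), (8, 7)]
Holes: [(4, 0), (4, 1), (4, 2), (4, 3), (4, 4), (4, 5), (4, 6), (4, 7), (5, 0), (5, 1), (5, 2), (5, 3), (5, 4), (5, 5), (5, 6), (5, 7), (8, 0), (8, 1), (8, 2), (8, 3), (8, 4), (8, 5), (8, 6), (8, 7)]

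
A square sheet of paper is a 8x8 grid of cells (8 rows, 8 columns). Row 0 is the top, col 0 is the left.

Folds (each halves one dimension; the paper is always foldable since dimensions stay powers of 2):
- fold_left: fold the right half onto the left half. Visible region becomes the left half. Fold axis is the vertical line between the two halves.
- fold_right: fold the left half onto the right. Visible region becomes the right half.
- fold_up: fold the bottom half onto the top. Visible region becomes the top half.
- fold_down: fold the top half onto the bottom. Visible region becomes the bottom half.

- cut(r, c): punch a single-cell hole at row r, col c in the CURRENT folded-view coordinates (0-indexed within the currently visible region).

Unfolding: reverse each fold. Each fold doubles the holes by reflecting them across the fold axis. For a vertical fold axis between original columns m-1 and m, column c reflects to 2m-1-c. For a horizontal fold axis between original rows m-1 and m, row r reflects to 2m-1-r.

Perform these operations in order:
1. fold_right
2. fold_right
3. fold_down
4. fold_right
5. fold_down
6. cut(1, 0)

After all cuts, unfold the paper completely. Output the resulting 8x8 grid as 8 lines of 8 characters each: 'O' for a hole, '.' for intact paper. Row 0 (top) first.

Answer: OOOOOOOO
........
........
OOOOOOOO
OOOOOOOO
........
........
OOOOOOOO

Derivation:
Op 1 fold_right: fold axis v@4; visible region now rows[0,8) x cols[4,8) = 8x4
Op 2 fold_right: fold axis v@6; visible region now rows[0,8) x cols[6,8) = 8x2
Op 3 fold_down: fold axis h@4; visible region now rows[4,8) x cols[6,8) = 4x2
Op 4 fold_right: fold axis v@7; visible region now rows[4,8) x cols[7,8) = 4x1
Op 5 fold_down: fold axis h@6; visible region now rows[6,8) x cols[7,8) = 2x1
Op 6 cut(1, 0): punch at orig (7,7); cuts so far [(7, 7)]; region rows[6,8) x cols[7,8) = 2x1
Unfold 1 (reflect across h@6): 2 holes -> [(4, 7), (7, 7)]
Unfold 2 (reflect across v@7): 4 holes -> [(4, 6), (4, 7), (7, 6), (7, 7)]
Unfold 3 (reflect across h@4): 8 holes -> [(0, 6), (0, 7), (3, 6), (3, 7), (4, 6), (4, 7), (7, 6), (7, 7)]
Unfold 4 (reflect across v@6): 16 holes -> [(0, 4), (0, 5), (0, 6), (0, 7), (3, 4), (3, 5), (3, 6), (3, 7), (4, 4), (4, 5), (4, 6), (4, 7), (7, 4), (7, 5), (7, 6), (7, 7)]
Unfold 5 (reflect across v@4): 32 holes -> [(0, 0), (0, 1), (0, 2), (0, 3), (0, 4), (0, 5), (0, 6), (0, 7), (3, 0), (3, 1), (3, 2), (3, 3), (3, 4), (3, 5), (3, 6), (3, 7), (4, 0), (4, 1), (4, 2), (4, 3), (4, 4), (4, 5), (4, 6), (4, 7), (7, 0), (7, 1), (7, 2), (7, 3), (7, 4), (7, 5), (7, 6), (7, 7)]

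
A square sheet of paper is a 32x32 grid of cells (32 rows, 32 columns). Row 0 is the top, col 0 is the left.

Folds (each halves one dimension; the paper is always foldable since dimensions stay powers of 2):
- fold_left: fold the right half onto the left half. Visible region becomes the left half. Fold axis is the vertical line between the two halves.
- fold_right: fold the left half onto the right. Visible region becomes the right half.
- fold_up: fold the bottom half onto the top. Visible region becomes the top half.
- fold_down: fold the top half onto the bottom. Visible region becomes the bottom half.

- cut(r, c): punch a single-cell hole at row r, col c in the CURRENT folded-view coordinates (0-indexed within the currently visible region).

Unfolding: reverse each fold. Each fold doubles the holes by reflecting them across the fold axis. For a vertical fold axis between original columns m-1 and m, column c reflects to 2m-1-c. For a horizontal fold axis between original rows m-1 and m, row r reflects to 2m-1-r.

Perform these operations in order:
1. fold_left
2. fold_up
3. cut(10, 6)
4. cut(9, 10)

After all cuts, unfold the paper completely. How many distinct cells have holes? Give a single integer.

Answer: 8

Derivation:
Op 1 fold_left: fold axis v@16; visible region now rows[0,32) x cols[0,16) = 32x16
Op 2 fold_up: fold axis h@16; visible region now rows[0,16) x cols[0,16) = 16x16
Op 3 cut(10, 6): punch at orig (10,6); cuts so far [(10, 6)]; region rows[0,16) x cols[0,16) = 16x16
Op 4 cut(9, 10): punch at orig (9,10); cuts so far [(9, 10), (10, 6)]; region rows[0,16) x cols[0,16) = 16x16
Unfold 1 (reflect across h@16): 4 holes -> [(9, 10), (10, 6), (21, 6), (22, 10)]
Unfold 2 (reflect across v@16): 8 holes -> [(9, 10), (9, 21), (10, 6), (10, 25), (21, 6), (21, 25), (22, 10), (22, 21)]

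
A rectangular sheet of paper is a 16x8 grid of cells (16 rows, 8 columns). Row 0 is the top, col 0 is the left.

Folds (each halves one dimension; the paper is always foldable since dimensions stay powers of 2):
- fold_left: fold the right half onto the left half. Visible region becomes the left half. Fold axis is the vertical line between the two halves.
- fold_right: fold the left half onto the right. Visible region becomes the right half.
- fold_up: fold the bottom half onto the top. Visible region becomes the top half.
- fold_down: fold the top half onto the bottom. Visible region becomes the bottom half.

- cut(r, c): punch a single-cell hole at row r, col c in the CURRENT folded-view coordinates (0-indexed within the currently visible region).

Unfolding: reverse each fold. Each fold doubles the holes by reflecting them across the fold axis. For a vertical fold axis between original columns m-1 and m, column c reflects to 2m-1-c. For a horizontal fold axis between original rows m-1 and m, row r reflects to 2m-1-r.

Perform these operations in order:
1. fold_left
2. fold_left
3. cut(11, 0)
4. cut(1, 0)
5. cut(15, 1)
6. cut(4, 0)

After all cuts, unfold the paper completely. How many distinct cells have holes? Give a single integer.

Op 1 fold_left: fold axis v@4; visible region now rows[0,16) x cols[0,4) = 16x4
Op 2 fold_left: fold axis v@2; visible region now rows[0,16) x cols[0,2) = 16x2
Op 3 cut(11, 0): punch at orig (11,0); cuts so far [(11, 0)]; region rows[0,16) x cols[0,2) = 16x2
Op 4 cut(1, 0): punch at orig (1,0); cuts so far [(1, 0), (11, 0)]; region rows[0,16) x cols[0,2) = 16x2
Op 5 cut(15, 1): punch at orig (15,1); cuts so far [(1, 0), (11, 0), (15, 1)]; region rows[0,16) x cols[0,2) = 16x2
Op 6 cut(4, 0): punch at orig (4,0); cuts so far [(1, 0), (4, 0), (11, 0), (15, 1)]; region rows[0,16) x cols[0,2) = 16x2
Unfold 1 (reflect across v@2): 8 holes -> [(1, 0), (1, 3), (4, 0), (4, 3), (11, 0), (11, 3), (15, 1), (15, 2)]
Unfold 2 (reflect across v@4): 16 holes -> [(1, 0), (1, 3), (1, 4), (1, 7), (4, 0), (4, 3), (4, 4), (4, 7), (11, 0), (11, 3), (11, 4), (11, 7), (15, 1), (15, 2), (15, 5), (15, 6)]

Answer: 16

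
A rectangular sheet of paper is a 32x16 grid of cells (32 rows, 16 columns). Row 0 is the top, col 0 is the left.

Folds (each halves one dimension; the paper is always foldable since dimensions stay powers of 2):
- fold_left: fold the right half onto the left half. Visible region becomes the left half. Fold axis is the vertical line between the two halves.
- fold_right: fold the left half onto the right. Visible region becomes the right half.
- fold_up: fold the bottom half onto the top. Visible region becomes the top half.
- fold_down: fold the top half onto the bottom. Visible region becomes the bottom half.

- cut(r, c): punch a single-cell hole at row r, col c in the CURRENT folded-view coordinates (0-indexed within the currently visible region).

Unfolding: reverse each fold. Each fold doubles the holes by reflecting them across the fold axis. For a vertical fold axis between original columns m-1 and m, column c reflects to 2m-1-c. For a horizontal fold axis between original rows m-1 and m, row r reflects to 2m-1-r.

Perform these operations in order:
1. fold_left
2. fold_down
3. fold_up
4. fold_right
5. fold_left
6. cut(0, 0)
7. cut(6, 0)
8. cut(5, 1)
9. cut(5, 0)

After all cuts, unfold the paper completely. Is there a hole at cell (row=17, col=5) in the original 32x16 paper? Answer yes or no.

Op 1 fold_left: fold axis v@8; visible region now rows[0,32) x cols[0,8) = 32x8
Op 2 fold_down: fold axis h@16; visible region now rows[16,32) x cols[0,8) = 16x8
Op 3 fold_up: fold axis h@24; visible region now rows[16,24) x cols[0,8) = 8x8
Op 4 fold_right: fold axis v@4; visible region now rows[16,24) x cols[4,8) = 8x4
Op 5 fold_left: fold axis v@6; visible region now rows[16,24) x cols[4,6) = 8x2
Op 6 cut(0, 0): punch at orig (16,4); cuts so far [(16, 4)]; region rows[16,24) x cols[4,6) = 8x2
Op 7 cut(6, 0): punch at orig (22,4); cuts so far [(16, 4), (22, 4)]; region rows[16,24) x cols[4,6) = 8x2
Op 8 cut(5, 1): punch at orig (21,5); cuts so far [(16, 4), (21, 5), (22, 4)]; region rows[16,24) x cols[4,6) = 8x2
Op 9 cut(5, 0): punch at orig (21,4); cuts so far [(16, 4), (21, 4), (21, 5), (22, 4)]; region rows[16,24) x cols[4,6) = 8x2
Unfold 1 (reflect across v@6): 8 holes -> [(16, 4), (16, 7), (21, 4), (21, 5), (21, 6), (21, 7), (22, 4), (22, 7)]
Unfold 2 (reflect across v@4): 16 holes -> [(16, 0), (16, 3), (16, 4), (16, 7), (21, 0), (21, 1), (21, 2), (21, 3), (21, 4), (21, 5), (21, 6), (21, 7), (22, 0), (22, 3), (22, 4), (22, 7)]
Unfold 3 (reflect across h@24): 32 holes -> [(16, 0), (16, 3), (16, 4), (16, 7), (21, 0), (21, 1), (21, 2), (21, 3), (21, 4), (21, 5), (21, 6), (21, 7), (22, 0), (22, 3), (22, 4), (22, 7), (25, 0), (25, 3), (25, 4), (25, 7), (26, 0), (26, 1), (26, 2), (26, 3), (26, 4), (26, 5), (26, 6), (26, 7), (31, 0), (31, 3), (31, 4), (31, 7)]
Unfold 4 (reflect across h@16): 64 holes -> [(0, 0), (0, 3), (0, 4), (0, 7), (5, 0), (5, 1), (5, 2), (5, 3), (5, 4), (5, 5), (5, 6), (5, 7), (6, 0), (6, 3), (6, 4), (6, 7), (9, 0), (9, 3), (9, 4), (9, 7), (10, 0), (10, 1), (10, 2), (10, 3), (10, 4), (10, 5), (10, 6), (10, 7), (15, 0), (15, 3), (15, 4), (15, 7), (16, 0), (16, 3), (16, 4), (16, 7), (21, 0), (21, 1), (21, 2), (21, 3), (21, 4), (21, 5), (21, 6), (21, 7), (22, 0), (22, 3), (22, 4), (22, 7), (25, 0), (25, 3), (25, 4), (25, 7), (26, 0), (26, 1), (26, 2), (26, 3), (26, 4), (26, 5), (26, 6), (26, 7), (31, 0), (31, 3), (31, 4), (31, 7)]
Unfold 5 (reflect across v@8): 128 holes -> [(0, 0), (0, 3), (0, 4), (0, 7), (0, 8), (0, 11), (0, 12), (0, 15), (5, 0), (5, 1), (5, 2), (5, 3), (5, 4), (5, 5), (5, 6), (5, 7), (5, 8), (5, 9), (5, 10), (5, 11), (5, 12), (5, 13), (5, 14), (5, 15), (6, 0), (6, 3), (6, 4), (6, 7), (6, 8), (6, 11), (6, 12), (6, 15), (9, 0), (9, 3), (9, 4), (9, 7), (9, 8), (9, 11), (9, 12), (9, 15), (10, 0), (10, 1), (10, 2), (10, 3), (10, 4), (10, 5), (10, 6), (10, 7), (10, 8), (10, 9), (10, 10), (10, 11), (10, 12), (10, 13), (10, 14), (10, 15), (15, 0), (15, 3), (15, 4), (15, 7), (15, 8), (15, 11), (15, 12), (15, 15), (16, 0), (16, 3), (16, 4), (16, 7), (16, 8), (16, 11), (16, 12), (16, 15), (21, 0), (21, 1), (21, 2), (21, 3), (21, 4), (21, 5), (21, 6), (21, 7), (21, 8), (21, 9), (21, 10), (21, 11), (21, 12), (21, 13), (21, 14), (21, 15), (22, 0), (22, 3), (22, 4), (22, 7), (22, 8), (22, 11), (22, 12), (22, 15), (25, 0), (25, 3), (25, 4), (25, 7), (25, 8), (25, 11), (25, 12), (25, 15), (26, 0), (26, 1), (26, 2), (26, 3), (26, 4), (26, 5), (26, 6), (26, 7), (26, 8), (26, 9), (26, 10), (26, 11), (26, 12), (26, 13), (26, 14), (26, 15), (31, 0), (31, 3), (31, 4), (31, 7), (31, 8), (31, 11), (31, 12), (31, 15)]
Holes: [(0, 0), (0, 3), (0, 4), (0, 7), (0, 8), (0, 11), (0, 12), (0, 15), (5, 0), (5, 1), (5, 2), (5, 3), (5, 4), (5, 5), (5, 6), (5, 7), (5, 8), (5, 9), (5, 10), (5, 11), (5, 12), (5, 13), (5, 14), (5, 15), (6, 0), (6, 3), (6, 4), (6, 7), (6, 8), (6, 11), (6, 12), (6, 15), (9, 0), (9, 3), (9, 4), (9, 7), (9, 8), (9, 11), (9, 12), (9, 15), (10, 0), (10, 1), (10, 2), (10, 3), (10, 4), (10, 5), (10, 6), (10, 7), (10, 8), (10, 9), (10, 10), (10, 11), (10, 12), (10, 13), (10, 14), (10, 15), (15, 0), (15, 3), (15, 4), (15, 7), (15, 8), (15, 11), (15, 12), (15, 15), (16, 0), (16, 3), (16, 4), (16, 7), (16, 8), (16, 11), (16, 12), (16, 15), (21, 0), (21, 1), (21, 2), (21, 3), (21, 4), (21, 5), (21, 6), (21, 7), (21, 8), (21, 9), (21, 10), (21, 11), (21, 12), (21, 13), (21, 14), (21, 15), (22, 0), (22, 3), (22, 4), (22, 7), (22, 8), (22, 11), (22, 12), (22, 15), (25, 0), (25, 3), (25, 4), (25, 7), (25, 8), (25, 11), (25, 12), (25, 15), (26, 0), (26, 1), (26, 2), (26, 3), (26, 4), (26, 5), (26, 6), (26, 7), (26, 8), (26, 9), (26, 10), (26, 11), (26, 12), (26, 13), (26, 14), (26, 15), (31, 0), (31, 3), (31, 4), (31, 7), (31, 8), (31, 11), (31, 12), (31, 15)]

Answer: no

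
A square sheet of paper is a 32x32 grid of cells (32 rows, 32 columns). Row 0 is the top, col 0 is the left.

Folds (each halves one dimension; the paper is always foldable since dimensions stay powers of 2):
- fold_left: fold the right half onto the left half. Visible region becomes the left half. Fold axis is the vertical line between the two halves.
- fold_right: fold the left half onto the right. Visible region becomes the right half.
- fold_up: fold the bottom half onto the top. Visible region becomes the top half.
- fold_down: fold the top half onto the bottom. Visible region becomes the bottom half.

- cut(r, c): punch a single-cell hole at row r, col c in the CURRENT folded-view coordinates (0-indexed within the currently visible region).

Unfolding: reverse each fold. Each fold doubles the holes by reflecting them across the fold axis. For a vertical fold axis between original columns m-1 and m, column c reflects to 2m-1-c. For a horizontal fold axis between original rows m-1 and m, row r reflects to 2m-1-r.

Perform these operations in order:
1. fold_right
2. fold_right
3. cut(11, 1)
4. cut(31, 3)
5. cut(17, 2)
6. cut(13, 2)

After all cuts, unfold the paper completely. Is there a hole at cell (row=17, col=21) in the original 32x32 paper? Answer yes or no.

Answer: yes

Derivation:
Op 1 fold_right: fold axis v@16; visible region now rows[0,32) x cols[16,32) = 32x16
Op 2 fold_right: fold axis v@24; visible region now rows[0,32) x cols[24,32) = 32x8
Op 3 cut(11, 1): punch at orig (11,25); cuts so far [(11, 25)]; region rows[0,32) x cols[24,32) = 32x8
Op 4 cut(31, 3): punch at orig (31,27); cuts so far [(11, 25), (31, 27)]; region rows[0,32) x cols[24,32) = 32x8
Op 5 cut(17, 2): punch at orig (17,26); cuts so far [(11, 25), (17, 26), (31, 27)]; region rows[0,32) x cols[24,32) = 32x8
Op 6 cut(13, 2): punch at orig (13,26); cuts so far [(11, 25), (13, 26), (17, 26), (31, 27)]; region rows[0,32) x cols[24,32) = 32x8
Unfold 1 (reflect across v@24): 8 holes -> [(11, 22), (11, 25), (13, 21), (13, 26), (17, 21), (17, 26), (31, 20), (31, 27)]
Unfold 2 (reflect across v@16): 16 holes -> [(11, 6), (11, 9), (11, 22), (11, 25), (13, 5), (13, 10), (13, 21), (13, 26), (17, 5), (17, 10), (17, 21), (17, 26), (31, 4), (31, 11), (31, 20), (31, 27)]
Holes: [(11, 6), (11, 9), (11, 22), (11, 25), (13, 5), (13, 10), (13, 21), (13, 26), (17, 5), (17, 10), (17, 21), (17, 26), (31, 4), (31, 11), (31, 20), (31, 27)]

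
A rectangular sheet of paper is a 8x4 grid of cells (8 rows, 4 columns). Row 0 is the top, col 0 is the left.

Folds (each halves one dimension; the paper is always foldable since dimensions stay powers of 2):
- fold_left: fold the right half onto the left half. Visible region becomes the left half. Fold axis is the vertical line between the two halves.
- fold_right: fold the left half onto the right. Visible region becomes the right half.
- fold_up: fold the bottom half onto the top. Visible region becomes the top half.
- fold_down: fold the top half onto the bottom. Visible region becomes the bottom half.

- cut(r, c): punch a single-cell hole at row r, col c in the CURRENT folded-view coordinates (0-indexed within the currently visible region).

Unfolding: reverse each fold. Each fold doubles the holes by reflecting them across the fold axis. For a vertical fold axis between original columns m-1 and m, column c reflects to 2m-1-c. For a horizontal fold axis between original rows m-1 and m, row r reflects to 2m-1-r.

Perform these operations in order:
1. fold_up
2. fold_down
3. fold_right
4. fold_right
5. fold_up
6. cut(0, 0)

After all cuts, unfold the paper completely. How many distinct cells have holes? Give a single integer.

Op 1 fold_up: fold axis h@4; visible region now rows[0,4) x cols[0,4) = 4x4
Op 2 fold_down: fold axis h@2; visible region now rows[2,4) x cols[0,4) = 2x4
Op 3 fold_right: fold axis v@2; visible region now rows[2,4) x cols[2,4) = 2x2
Op 4 fold_right: fold axis v@3; visible region now rows[2,4) x cols[3,4) = 2x1
Op 5 fold_up: fold axis h@3; visible region now rows[2,3) x cols[3,4) = 1x1
Op 6 cut(0, 0): punch at orig (2,3); cuts so far [(2, 3)]; region rows[2,3) x cols[3,4) = 1x1
Unfold 1 (reflect across h@3): 2 holes -> [(2, 3), (3, 3)]
Unfold 2 (reflect across v@3): 4 holes -> [(2, 2), (2, 3), (3, 2), (3, 3)]
Unfold 3 (reflect across v@2): 8 holes -> [(2, 0), (2, 1), (2, 2), (2, 3), (3, 0), (3, 1), (3, 2), (3, 3)]
Unfold 4 (reflect across h@2): 16 holes -> [(0, 0), (0, 1), (0, 2), (0, 3), (1, 0), (1, 1), (1, 2), (1, 3), (2, 0), (2, 1), (2, 2), (2, 3), (3, 0), (3, 1), (3, 2), (3, 3)]
Unfold 5 (reflect across h@4): 32 holes -> [(0, 0), (0, 1), (0, 2), (0, 3), (1, 0), (1, 1), (1, 2), (1, 3), (2, 0), (2, 1), (2, 2), (2, 3), (3, 0), (3, 1), (3, 2), (3, 3), (4, 0), (4, 1), (4, 2), (4, 3), (5, 0), (5, 1), (5, 2), (5, 3), (6, 0), (6, 1), (6, 2), (6, 3), (7, 0), (7, 1), (7, 2), (7, 3)]

Answer: 32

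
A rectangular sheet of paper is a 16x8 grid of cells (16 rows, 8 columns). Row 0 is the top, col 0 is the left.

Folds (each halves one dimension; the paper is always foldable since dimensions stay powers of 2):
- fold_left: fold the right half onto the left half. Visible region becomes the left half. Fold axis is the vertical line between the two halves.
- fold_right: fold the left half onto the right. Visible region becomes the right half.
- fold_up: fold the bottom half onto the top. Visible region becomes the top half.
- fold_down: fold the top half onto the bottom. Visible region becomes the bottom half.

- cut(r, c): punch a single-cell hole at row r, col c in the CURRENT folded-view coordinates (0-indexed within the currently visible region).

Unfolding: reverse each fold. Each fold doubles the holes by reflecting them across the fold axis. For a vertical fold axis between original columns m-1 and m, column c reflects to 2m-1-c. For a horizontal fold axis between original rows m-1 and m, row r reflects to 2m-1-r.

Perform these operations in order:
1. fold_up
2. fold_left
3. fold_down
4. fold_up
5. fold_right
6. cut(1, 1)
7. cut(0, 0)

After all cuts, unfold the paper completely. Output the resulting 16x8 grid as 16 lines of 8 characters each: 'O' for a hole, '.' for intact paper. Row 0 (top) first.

Op 1 fold_up: fold axis h@8; visible region now rows[0,8) x cols[0,8) = 8x8
Op 2 fold_left: fold axis v@4; visible region now rows[0,8) x cols[0,4) = 8x4
Op 3 fold_down: fold axis h@4; visible region now rows[4,8) x cols[0,4) = 4x4
Op 4 fold_up: fold axis h@6; visible region now rows[4,6) x cols[0,4) = 2x4
Op 5 fold_right: fold axis v@2; visible region now rows[4,6) x cols[2,4) = 2x2
Op 6 cut(1, 1): punch at orig (5,3); cuts so far [(5, 3)]; region rows[4,6) x cols[2,4) = 2x2
Op 7 cut(0, 0): punch at orig (4,2); cuts so far [(4, 2), (5, 3)]; region rows[4,6) x cols[2,4) = 2x2
Unfold 1 (reflect across v@2): 4 holes -> [(4, 1), (4, 2), (5, 0), (5, 3)]
Unfold 2 (reflect across h@6): 8 holes -> [(4, 1), (4, 2), (5, 0), (5, 3), (6, 0), (6, 3), (7, 1), (7, 2)]
Unfold 3 (reflect across h@4): 16 holes -> [(0, 1), (0, 2), (1, 0), (1, 3), (2, 0), (2, 3), (3, 1), (3, 2), (4, 1), (4, 2), (5, 0), (5, 3), (6, 0), (6, 3), (7, 1), (7, 2)]
Unfold 4 (reflect across v@4): 32 holes -> [(0, 1), (0, 2), (0, 5), (0, 6), (1, 0), (1, 3), (1, 4), (1, 7), (2, 0), (2, 3), (2, 4), (2, 7), (3, 1), (3, 2), (3, 5), (3, 6), (4, 1), (4, 2), (4, 5), (4, 6), (5, 0), (5, 3), (5, 4), (5, 7), (6, 0), (6, 3), (6, 4), (6, 7), (7, 1), (7, 2), (7, 5), (7, 6)]
Unfold 5 (reflect across h@8): 64 holes -> [(0, 1), (0, 2), (0, 5), (0, 6), (1, 0), (1, 3), (1, 4), (1, 7), (2, 0), (2, 3), (2, 4), (2, 7), (3, 1), (3, 2), (3, 5), (3, 6), (4, 1), (4, 2), (4, 5), (4, 6), (5, 0), (5, 3), (5, 4), (5, 7), (6, 0), (6, 3), (6, 4), (6, 7), (7, 1), (7, 2), (7, 5), (7, 6), (8, 1), (8, 2), (8, 5), (8, 6), (9, 0), (9, 3), (9, 4), (9, 7), (10, 0), (10, 3), (10, 4), (10, 7), (11, 1), (11, 2), (11, 5), (11, 6), (12, 1), (12, 2), (12, 5), (12, 6), (13, 0), (13, 3), (13, 4), (13, 7), (14, 0), (14, 3), (14, 4), (14, 7), (15, 1), (15, 2), (15, 5), (15, 6)]

Answer: .OO..OO.
O..OO..O
O..OO..O
.OO..OO.
.OO..OO.
O..OO..O
O..OO..O
.OO..OO.
.OO..OO.
O..OO..O
O..OO..O
.OO..OO.
.OO..OO.
O..OO..O
O..OO..O
.OO..OO.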